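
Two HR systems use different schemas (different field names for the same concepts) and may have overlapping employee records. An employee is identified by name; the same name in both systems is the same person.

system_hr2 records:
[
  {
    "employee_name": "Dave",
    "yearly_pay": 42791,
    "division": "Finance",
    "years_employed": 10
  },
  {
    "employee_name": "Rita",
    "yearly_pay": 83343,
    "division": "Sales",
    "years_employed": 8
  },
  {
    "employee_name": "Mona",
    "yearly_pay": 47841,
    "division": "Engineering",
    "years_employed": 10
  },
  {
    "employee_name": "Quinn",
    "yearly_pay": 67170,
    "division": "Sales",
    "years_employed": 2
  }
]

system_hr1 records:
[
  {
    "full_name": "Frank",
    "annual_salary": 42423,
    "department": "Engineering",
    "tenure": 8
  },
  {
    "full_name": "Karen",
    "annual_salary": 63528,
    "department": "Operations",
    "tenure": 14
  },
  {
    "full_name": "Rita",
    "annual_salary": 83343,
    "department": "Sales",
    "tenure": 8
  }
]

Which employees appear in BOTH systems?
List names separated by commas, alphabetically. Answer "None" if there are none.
Rita

Schema mapping: "employee_name" (system_hr2) = "full_name" (system_hr1) = employee name

Names in system_hr2: ['Dave', 'Mona', 'Quinn', 'Rita']
Names in system_hr1: ['Frank', 'Karen', 'Rita']

Intersection: ['Rita']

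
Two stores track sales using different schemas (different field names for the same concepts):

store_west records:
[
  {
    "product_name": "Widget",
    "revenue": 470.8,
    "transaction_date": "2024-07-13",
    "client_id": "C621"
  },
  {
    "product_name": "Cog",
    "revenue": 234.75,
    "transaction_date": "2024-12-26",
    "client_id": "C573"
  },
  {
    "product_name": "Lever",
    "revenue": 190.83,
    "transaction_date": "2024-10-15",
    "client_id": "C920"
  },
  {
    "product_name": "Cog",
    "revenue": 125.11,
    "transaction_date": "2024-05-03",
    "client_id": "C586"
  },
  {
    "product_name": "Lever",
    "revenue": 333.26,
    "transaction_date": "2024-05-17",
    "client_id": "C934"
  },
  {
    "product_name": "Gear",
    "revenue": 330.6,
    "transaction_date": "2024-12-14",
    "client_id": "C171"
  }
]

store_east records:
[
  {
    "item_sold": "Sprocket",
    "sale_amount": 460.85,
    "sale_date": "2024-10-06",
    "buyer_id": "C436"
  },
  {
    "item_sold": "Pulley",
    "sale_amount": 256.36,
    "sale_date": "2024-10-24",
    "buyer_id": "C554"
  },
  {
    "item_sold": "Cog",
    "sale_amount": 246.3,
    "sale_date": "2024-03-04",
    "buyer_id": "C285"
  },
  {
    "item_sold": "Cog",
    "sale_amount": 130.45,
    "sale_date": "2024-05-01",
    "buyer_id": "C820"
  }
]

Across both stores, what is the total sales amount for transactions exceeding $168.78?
2523.75

Schema mapping: "revenue" (store_west) = "sale_amount" (store_east) = sale amount

Sum of sales > $168.78 in store_west: 1560.24
Sum of sales > $168.78 in store_east: 963.51

Total: 1560.24 + 963.51 = 2523.75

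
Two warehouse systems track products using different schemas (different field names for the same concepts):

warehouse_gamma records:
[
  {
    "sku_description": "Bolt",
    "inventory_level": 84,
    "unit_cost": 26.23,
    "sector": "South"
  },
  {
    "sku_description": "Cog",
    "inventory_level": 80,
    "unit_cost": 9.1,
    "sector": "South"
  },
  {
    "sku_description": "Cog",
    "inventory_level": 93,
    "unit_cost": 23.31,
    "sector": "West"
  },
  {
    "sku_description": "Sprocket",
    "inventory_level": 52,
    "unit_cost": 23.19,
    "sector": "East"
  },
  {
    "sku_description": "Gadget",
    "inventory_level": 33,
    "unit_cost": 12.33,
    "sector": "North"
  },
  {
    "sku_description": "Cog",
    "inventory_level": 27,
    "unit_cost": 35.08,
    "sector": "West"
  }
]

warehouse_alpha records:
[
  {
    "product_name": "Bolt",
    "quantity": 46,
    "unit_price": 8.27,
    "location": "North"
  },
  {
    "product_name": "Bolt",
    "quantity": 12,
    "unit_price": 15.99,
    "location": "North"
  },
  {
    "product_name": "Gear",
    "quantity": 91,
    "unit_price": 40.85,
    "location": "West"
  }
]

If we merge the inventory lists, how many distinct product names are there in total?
5

Schema mapping: "sku_description" (warehouse_gamma) = "product_name" (warehouse_alpha) = product name

Products in warehouse_gamma: ['Bolt', 'Cog', 'Gadget', 'Sprocket']
Products in warehouse_alpha: ['Bolt', 'Gear']

Union (unique products): ['Bolt', 'Cog', 'Gadget', 'Gear', 'Sprocket']
Count: 5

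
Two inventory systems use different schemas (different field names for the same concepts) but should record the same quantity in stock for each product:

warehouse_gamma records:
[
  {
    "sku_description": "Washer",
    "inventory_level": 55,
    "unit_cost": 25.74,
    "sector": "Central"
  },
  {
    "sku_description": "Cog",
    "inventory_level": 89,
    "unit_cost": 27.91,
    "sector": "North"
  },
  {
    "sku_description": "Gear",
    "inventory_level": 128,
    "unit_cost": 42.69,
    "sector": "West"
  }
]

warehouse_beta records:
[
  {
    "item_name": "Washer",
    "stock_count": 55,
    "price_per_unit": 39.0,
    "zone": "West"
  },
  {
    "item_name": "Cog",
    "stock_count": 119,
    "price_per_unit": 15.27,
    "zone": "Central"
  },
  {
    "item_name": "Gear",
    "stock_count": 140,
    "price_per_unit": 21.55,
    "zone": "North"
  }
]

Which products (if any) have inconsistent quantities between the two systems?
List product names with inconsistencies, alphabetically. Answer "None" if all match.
Cog, Gear

Schema mappings:
- "sku_description" (warehouse_gamma) = "item_name" (warehouse_beta) = product name
- "inventory_level" (warehouse_gamma) = "stock_count" (warehouse_beta) = quantity

Comparison:
  Washer: 55 vs 55 - MATCH
  Cog: 89 vs 119 - MISMATCH
  Gear: 128 vs 140 - MISMATCH

Products with inconsistencies: Cog, Gear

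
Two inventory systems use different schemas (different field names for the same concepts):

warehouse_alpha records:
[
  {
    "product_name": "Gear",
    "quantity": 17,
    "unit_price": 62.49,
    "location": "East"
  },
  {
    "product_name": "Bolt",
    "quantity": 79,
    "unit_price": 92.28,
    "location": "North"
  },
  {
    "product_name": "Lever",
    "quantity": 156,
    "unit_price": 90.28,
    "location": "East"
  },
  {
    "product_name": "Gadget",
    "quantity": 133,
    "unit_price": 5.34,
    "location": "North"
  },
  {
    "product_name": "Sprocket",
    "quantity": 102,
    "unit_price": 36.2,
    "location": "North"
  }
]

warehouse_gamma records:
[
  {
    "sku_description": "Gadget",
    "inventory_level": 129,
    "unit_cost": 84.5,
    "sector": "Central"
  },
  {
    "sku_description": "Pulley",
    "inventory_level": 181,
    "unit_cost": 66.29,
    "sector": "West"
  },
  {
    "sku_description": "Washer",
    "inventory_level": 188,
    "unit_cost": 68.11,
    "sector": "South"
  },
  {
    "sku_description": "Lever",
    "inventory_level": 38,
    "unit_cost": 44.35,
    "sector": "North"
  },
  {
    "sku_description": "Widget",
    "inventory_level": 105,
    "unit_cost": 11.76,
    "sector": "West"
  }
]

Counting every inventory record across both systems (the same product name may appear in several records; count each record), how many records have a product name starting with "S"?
1

Schema mapping: "product_name" (warehouse_alpha) = "sku_description" (warehouse_gamma) = product name

Records with product name starting with "S" in warehouse_alpha: 1
Records with product name starting with "S" in warehouse_gamma: 0

Total: 1 + 0 = 1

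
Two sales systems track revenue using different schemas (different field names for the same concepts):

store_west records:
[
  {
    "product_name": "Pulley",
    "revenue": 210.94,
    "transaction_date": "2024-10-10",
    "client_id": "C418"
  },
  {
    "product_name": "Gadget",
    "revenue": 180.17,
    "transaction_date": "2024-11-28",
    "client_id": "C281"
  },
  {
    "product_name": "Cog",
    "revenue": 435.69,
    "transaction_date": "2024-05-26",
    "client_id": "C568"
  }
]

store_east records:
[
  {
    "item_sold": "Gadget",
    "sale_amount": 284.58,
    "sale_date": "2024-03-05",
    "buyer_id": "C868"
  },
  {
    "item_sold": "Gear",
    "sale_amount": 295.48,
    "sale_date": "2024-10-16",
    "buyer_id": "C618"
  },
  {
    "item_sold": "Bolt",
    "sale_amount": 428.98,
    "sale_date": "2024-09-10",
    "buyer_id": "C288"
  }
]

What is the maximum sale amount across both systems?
435.69

Reconcile: "revenue" (store_west) = "sale_amount" (store_east) = sale amount

Maximum in store_west: 435.69
Maximum in store_east: 428.98

Overall maximum: max(435.69, 428.98) = 435.69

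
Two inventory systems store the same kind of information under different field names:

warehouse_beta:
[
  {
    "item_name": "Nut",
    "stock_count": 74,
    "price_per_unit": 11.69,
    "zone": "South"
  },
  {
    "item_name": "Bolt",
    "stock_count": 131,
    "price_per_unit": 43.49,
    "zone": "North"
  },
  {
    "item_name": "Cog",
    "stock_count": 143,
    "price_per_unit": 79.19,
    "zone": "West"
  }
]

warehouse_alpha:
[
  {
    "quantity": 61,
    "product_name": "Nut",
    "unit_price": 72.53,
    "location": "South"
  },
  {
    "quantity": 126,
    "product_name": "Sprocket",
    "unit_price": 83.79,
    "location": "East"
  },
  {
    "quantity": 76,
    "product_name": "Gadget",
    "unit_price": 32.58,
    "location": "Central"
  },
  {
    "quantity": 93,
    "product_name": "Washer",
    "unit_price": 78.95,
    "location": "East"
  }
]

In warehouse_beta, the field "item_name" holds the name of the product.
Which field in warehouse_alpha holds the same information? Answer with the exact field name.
product_name

In warehouse_beta, "item_name" holds the name of the product.
The fields in warehouse_alpha are: "quantity", "product_name", "unit_price", "location".
"product_name" is the match: the name refers to the same concept and its values are product-name strings (e.g. 'Gadget', 'Nut').
The other fields ("quantity", "unit_price", "location") hold different kinds of data.

So "item_name" in warehouse_beta corresponds to "product_name" in warehouse_alpha.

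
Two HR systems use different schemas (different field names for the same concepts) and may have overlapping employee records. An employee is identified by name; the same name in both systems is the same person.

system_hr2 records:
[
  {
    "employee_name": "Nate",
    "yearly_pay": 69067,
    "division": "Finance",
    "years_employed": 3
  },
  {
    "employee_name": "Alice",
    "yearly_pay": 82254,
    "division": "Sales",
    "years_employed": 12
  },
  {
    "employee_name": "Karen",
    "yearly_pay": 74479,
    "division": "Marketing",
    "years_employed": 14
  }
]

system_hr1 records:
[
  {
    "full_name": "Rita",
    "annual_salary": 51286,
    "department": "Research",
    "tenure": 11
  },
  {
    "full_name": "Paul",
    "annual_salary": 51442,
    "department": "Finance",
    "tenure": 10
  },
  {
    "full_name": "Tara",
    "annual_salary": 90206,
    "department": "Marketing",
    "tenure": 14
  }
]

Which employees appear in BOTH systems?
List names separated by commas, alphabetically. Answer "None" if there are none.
None

Schema mapping: "employee_name" (system_hr2) = "full_name" (system_hr1) = employee name

Names in system_hr2: ['Alice', 'Karen', 'Nate']
Names in system_hr1: ['Paul', 'Rita', 'Tara']

Intersection: None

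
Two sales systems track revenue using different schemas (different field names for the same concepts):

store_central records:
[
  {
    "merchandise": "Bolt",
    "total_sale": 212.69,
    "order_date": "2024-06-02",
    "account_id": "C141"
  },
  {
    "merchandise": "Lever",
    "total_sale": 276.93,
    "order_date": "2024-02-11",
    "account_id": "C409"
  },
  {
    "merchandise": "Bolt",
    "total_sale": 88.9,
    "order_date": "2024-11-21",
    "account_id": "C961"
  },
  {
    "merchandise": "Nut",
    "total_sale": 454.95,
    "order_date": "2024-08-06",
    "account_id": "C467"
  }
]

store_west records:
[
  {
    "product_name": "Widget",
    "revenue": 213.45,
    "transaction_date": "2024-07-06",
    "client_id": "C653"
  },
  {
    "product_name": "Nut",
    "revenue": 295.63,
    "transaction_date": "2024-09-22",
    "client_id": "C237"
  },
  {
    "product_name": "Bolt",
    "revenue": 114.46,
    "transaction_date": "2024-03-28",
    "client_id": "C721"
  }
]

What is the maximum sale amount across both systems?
454.95

Reconcile: "total_sale" (store_central) = "revenue" (store_west) = sale amount

Maximum in store_central: 454.95
Maximum in store_west: 295.63

Overall maximum: max(454.95, 295.63) = 454.95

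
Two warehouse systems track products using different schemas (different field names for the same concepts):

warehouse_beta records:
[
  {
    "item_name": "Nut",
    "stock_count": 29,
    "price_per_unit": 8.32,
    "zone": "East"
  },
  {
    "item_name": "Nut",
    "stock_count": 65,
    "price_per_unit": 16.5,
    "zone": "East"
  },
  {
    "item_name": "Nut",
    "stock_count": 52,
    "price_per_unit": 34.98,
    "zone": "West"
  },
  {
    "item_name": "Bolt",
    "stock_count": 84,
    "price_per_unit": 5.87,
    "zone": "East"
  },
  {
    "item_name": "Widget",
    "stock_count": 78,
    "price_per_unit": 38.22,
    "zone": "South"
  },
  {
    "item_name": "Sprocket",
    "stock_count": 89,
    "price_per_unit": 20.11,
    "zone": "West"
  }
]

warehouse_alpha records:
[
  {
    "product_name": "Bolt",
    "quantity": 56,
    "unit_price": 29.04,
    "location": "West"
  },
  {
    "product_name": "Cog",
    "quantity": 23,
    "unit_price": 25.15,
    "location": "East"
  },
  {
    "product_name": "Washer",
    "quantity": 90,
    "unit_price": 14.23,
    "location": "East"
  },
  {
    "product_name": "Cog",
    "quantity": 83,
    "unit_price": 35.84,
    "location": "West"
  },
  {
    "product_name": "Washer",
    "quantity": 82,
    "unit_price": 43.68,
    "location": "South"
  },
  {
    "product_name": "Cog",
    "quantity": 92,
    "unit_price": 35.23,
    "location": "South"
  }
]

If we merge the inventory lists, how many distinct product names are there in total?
6

Schema mapping: "item_name" (warehouse_beta) = "product_name" (warehouse_alpha) = product name

Products in warehouse_beta: ['Bolt', 'Nut', 'Sprocket', 'Widget']
Products in warehouse_alpha: ['Bolt', 'Cog', 'Washer']

Union (unique products): ['Bolt', 'Cog', 'Nut', 'Sprocket', 'Washer', 'Widget']
Count: 6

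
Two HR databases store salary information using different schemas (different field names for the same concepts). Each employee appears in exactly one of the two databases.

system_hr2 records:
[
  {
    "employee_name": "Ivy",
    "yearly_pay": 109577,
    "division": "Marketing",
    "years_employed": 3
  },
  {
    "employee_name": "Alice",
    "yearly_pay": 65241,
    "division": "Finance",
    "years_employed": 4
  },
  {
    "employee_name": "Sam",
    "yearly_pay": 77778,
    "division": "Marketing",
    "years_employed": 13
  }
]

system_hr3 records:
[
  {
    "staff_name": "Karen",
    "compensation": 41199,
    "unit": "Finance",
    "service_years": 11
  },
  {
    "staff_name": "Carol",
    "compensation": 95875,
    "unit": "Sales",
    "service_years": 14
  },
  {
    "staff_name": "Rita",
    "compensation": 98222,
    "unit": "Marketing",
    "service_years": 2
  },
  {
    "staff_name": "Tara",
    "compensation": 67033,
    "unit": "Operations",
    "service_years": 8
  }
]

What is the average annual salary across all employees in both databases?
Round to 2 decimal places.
79275.00

Schema mapping: "yearly_pay" (system_hr2) = "compensation" (system_hr3) = annual salary

All salaries: [109577, 65241, 77778, 41199, 95875, 98222, 67033]
Sum: 554925
Count: 7
Average: 554925 / 7 = 79275.00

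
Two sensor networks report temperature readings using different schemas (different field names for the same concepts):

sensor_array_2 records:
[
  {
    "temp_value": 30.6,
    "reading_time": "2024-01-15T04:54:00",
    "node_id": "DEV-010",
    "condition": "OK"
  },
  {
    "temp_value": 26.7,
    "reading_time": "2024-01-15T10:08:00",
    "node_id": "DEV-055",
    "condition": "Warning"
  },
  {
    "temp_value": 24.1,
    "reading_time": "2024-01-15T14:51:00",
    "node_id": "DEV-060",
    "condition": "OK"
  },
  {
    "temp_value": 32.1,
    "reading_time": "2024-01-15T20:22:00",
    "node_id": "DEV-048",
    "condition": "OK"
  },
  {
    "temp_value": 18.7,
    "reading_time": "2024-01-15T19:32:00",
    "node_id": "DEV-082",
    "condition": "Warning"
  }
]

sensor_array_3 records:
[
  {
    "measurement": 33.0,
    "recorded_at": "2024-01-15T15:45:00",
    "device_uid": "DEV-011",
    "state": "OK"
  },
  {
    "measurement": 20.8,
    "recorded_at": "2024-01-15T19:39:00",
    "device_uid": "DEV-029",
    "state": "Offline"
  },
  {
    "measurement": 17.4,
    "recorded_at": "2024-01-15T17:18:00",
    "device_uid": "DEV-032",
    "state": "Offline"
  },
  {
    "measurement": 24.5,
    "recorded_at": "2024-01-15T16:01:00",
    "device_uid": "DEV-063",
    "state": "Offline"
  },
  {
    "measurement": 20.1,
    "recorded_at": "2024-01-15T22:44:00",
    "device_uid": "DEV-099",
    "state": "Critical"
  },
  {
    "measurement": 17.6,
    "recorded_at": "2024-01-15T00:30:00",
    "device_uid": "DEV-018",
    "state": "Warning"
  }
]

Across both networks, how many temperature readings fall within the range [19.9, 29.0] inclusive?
5

Schema mapping: "temp_value" (sensor_array_2) = "measurement" (sensor_array_3) = temperature

Readings in [19.9, 29.0] from sensor_array_2: 2
Readings in [19.9, 29.0] from sensor_array_3: 3

Total count: 2 + 3 = 5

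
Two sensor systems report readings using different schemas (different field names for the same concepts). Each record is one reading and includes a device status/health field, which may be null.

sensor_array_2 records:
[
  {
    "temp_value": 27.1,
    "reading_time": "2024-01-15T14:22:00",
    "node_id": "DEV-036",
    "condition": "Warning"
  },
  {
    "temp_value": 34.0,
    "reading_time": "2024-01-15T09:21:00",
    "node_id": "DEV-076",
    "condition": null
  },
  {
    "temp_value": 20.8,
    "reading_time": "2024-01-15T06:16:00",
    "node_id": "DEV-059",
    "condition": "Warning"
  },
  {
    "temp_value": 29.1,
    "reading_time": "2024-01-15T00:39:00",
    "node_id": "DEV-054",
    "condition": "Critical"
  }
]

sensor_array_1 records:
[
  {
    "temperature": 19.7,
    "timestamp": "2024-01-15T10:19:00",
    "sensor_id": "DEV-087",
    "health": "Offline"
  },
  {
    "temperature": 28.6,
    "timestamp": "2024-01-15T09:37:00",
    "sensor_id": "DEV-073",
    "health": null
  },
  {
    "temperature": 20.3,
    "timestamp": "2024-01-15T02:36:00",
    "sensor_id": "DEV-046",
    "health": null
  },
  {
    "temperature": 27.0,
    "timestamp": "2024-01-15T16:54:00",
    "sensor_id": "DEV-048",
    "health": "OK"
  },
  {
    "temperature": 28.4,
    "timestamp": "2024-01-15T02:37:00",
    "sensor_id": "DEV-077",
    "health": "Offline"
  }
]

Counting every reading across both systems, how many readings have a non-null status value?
6

Schema mapping: "condition" (sensor_array_2) = "health" (sensor_array_1) = status

Non-null in sensor_array_2: 3
Non-null in sensor_array_1: 3

Total non-null: 3 + 3 = 6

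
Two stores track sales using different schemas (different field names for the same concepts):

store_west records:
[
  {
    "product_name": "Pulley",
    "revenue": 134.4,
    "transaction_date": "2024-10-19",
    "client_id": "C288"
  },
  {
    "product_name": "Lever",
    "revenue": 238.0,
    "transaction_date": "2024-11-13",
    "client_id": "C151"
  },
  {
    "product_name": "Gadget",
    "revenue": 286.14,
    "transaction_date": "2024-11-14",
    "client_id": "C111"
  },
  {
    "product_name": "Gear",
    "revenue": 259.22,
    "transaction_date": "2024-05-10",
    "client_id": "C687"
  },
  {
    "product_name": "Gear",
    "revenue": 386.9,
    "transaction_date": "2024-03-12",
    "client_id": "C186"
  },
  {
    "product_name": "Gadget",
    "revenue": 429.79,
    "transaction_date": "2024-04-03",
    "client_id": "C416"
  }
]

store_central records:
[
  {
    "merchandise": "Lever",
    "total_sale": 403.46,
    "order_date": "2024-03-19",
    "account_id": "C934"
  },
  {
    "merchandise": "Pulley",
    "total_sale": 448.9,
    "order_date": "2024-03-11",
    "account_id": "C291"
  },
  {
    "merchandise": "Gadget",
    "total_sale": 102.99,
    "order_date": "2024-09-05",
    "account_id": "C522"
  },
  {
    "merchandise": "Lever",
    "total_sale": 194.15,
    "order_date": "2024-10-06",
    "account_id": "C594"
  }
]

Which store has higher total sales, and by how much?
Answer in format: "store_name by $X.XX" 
store_west by $584.95

Schema mapping: "revenue" (store_west) = "total_sale" (store_central) = sale amount

Total for store_west: 1734.45
Total for store_central: 1149.50

Difference: |1734.45 - 1149.50| = 584.95
store_west has higher sales by $584.95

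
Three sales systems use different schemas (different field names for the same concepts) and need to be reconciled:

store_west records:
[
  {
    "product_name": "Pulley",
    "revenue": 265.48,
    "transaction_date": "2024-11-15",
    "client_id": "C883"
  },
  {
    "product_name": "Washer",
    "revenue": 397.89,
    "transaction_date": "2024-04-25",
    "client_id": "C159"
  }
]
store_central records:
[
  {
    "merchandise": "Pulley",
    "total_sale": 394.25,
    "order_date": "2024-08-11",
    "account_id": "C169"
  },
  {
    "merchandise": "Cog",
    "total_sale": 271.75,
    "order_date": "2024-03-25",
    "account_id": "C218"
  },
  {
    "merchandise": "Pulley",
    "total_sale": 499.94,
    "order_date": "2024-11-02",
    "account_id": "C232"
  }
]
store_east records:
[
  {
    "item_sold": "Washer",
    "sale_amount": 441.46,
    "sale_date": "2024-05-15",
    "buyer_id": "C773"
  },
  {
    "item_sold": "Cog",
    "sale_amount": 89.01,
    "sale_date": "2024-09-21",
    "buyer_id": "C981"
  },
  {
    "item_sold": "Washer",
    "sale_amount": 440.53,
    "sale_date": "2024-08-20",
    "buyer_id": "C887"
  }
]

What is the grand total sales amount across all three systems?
2800.31

Schema reconciliation - all amount fields map to sale amount:

store_west (revenue): 663.37
store_central (total_sale): 1165.94
store_east (sale_amount): 971.0

Grand total: 2800.31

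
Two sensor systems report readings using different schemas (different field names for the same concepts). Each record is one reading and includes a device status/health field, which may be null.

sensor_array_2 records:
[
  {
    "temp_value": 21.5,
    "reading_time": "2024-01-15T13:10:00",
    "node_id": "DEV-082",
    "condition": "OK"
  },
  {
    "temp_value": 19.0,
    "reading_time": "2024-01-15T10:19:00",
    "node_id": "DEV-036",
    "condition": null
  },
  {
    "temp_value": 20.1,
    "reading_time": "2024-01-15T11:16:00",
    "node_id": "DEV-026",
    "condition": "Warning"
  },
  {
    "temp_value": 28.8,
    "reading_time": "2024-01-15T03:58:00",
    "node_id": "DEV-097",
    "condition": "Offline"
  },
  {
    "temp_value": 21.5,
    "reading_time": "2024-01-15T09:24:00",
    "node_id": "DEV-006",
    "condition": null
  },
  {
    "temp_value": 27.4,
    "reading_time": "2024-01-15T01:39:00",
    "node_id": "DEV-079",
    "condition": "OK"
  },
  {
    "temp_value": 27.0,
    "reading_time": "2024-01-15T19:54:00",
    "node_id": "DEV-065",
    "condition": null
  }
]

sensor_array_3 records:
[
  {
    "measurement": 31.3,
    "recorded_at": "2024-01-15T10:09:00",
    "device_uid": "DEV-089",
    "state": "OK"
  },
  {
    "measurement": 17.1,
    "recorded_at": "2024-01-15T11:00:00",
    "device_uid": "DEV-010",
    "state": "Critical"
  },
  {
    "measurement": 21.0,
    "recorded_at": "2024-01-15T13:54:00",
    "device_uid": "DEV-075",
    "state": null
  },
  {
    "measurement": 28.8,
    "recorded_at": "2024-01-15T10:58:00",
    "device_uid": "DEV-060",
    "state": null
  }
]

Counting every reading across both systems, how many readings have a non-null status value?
6

Schema mapping: "condition" (sensor_array_2) = "state" (sensor_array_3) = status

Non-null in sensor_array_2: 4
Non-null in sensor_array_3: 2

Total non-null: 4 + 2 = 6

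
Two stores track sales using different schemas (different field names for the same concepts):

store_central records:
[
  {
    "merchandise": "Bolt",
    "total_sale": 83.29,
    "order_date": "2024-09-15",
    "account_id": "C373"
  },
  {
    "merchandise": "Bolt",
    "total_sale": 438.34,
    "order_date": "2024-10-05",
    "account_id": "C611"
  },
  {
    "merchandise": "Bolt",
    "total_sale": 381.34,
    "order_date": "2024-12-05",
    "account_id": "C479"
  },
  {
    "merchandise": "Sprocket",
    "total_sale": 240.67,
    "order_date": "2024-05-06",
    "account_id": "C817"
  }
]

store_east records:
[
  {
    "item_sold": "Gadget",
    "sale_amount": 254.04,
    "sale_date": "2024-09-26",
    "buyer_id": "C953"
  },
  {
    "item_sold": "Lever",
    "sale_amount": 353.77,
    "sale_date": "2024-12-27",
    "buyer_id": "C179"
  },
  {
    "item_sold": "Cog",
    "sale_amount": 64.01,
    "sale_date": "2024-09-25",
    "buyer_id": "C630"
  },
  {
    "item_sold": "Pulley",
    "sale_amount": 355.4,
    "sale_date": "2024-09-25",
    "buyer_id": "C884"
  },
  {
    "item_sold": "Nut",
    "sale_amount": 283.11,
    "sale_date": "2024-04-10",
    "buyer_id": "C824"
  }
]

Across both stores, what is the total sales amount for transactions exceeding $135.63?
2306.67

Schema mapping: "total_sale" (store_central) = "sale_amount" (store_east) = sale amount

Sum of sales > $135.63 in store_central: 1060.35
Sum of sales > $135.63 in store_east: 1246.32

Total: 1060.35 + 1246.32 = 2306.67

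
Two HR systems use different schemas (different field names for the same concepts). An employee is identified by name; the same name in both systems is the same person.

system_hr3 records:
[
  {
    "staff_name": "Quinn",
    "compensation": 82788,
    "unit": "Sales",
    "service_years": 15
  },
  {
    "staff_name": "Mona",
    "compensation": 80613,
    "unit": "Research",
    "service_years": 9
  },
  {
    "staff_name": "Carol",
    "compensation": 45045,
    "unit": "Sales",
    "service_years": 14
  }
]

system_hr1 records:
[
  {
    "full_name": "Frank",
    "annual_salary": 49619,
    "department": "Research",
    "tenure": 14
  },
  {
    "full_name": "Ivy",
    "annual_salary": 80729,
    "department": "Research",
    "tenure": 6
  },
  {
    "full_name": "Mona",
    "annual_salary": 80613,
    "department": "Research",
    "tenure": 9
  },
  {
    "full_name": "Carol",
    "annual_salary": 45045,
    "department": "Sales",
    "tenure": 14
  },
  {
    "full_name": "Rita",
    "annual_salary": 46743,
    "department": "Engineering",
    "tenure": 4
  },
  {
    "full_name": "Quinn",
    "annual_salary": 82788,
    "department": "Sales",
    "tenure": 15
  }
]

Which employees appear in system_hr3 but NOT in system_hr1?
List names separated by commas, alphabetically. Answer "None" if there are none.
None

Schema mapping: "staff_name" (system_hr3) = "full_name" (system_hr1) = employee name

Names in system_hr3: ['Carol', 'Mona', 'Quinn']
Names in system_hr1: ['Carol', 'Frank', 'Ivy', 'Mona', 'Quinn', 'Rita']

In system_hr3 but not system_hr1: None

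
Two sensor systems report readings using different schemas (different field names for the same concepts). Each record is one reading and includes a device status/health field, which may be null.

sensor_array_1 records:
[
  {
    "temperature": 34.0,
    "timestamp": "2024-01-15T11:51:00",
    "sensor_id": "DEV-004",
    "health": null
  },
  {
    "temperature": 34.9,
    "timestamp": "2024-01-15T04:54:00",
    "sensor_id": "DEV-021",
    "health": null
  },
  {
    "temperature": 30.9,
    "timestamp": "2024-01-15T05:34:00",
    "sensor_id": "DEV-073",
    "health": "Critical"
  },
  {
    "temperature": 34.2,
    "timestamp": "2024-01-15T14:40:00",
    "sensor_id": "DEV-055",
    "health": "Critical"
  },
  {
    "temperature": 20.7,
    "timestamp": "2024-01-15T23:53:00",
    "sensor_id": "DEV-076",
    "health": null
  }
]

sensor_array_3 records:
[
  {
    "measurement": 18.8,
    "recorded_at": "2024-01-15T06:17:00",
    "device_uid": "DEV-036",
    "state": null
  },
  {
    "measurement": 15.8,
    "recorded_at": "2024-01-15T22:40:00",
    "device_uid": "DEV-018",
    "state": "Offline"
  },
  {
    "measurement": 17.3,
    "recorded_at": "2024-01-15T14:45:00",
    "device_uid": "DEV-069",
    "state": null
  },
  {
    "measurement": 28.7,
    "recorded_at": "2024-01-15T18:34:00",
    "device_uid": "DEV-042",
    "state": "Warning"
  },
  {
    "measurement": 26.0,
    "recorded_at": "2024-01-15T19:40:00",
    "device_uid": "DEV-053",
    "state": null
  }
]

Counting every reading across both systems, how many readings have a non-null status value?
4

Schema mapping: "health" (sensor_array_1) = "state" (sensor_array_3) = status

Non-null in sensor_array_1: 2
Non-null in sensor_array_3: 2

Total non-null: 2 + 2 = 4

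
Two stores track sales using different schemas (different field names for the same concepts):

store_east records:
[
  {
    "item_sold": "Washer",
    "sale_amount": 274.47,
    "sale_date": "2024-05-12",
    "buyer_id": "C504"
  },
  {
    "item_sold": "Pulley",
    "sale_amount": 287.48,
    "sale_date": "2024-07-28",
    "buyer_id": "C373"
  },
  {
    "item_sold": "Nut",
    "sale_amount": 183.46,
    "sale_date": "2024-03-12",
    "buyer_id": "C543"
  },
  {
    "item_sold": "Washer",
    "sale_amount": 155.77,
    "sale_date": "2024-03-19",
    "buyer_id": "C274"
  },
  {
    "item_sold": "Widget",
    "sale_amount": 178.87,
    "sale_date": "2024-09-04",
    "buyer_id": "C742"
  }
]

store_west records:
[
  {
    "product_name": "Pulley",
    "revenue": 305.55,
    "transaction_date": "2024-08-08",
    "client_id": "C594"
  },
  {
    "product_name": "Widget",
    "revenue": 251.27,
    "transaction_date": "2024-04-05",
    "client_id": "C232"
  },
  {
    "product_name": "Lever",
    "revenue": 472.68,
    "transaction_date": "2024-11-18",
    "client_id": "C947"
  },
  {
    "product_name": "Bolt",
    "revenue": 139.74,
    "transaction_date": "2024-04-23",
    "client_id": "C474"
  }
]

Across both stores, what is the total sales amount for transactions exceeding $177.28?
1953.78

Schema mapping: "sale_amount" (store_east) = "revenue" (store_west) = sale amount

Sum of sales > $177.28 in store_east: 924.28
Sum of sales > $177.28 in store_west: 1029.5

Total: 924.28 + 1029.5 = 1953.78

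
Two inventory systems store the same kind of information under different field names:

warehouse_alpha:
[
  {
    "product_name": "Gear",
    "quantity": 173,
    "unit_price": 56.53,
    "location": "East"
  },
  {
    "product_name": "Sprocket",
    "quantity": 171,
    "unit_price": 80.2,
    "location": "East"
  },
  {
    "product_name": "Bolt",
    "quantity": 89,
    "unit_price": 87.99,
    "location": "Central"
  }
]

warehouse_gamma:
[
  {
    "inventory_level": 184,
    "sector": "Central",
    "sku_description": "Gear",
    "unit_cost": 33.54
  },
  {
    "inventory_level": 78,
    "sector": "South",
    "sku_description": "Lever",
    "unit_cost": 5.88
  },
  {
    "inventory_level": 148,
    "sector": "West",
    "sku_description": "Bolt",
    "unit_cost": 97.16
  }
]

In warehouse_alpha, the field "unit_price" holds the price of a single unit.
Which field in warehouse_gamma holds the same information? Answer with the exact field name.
unit_cost

In warehouse_alpha, "unit_price" holds the price of a single unit.
The fields in warehouse_gamma are: "inventory_level", "sector", "sku_description", "unit_cost".
"unit_cost" is the match: the name refers to the same concept and its values are decimal currency amounts (e.g. 33.54, 5.88).
The other fields ("inventory_level", "sector", "sku_description") hold different kinds of data.

So "unit_price" in warehouse_alpha corresponds to "unit_cost" in warehouse_gamma.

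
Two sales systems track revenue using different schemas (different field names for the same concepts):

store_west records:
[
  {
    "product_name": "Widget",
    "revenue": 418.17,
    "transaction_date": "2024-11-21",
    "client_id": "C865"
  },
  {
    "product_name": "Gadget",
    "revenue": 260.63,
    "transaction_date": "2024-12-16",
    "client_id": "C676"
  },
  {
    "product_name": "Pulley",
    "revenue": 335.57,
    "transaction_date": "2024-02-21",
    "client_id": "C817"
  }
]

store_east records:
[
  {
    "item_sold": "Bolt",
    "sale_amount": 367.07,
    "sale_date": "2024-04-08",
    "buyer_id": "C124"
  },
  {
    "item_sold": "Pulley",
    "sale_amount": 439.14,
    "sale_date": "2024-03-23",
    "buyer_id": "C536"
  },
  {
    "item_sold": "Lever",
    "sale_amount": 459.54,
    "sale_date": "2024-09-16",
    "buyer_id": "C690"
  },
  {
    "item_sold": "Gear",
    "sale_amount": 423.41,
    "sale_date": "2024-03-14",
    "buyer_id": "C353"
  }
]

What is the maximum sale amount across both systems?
459.54

Reconcile: "revenue" (store_west) = "sale_amount" (store_east) = sale amount

Maximum in store_west: 418.17
Maximum in store_east: 459.54

Overall maximum: max(418.17, 459.54) = 459.54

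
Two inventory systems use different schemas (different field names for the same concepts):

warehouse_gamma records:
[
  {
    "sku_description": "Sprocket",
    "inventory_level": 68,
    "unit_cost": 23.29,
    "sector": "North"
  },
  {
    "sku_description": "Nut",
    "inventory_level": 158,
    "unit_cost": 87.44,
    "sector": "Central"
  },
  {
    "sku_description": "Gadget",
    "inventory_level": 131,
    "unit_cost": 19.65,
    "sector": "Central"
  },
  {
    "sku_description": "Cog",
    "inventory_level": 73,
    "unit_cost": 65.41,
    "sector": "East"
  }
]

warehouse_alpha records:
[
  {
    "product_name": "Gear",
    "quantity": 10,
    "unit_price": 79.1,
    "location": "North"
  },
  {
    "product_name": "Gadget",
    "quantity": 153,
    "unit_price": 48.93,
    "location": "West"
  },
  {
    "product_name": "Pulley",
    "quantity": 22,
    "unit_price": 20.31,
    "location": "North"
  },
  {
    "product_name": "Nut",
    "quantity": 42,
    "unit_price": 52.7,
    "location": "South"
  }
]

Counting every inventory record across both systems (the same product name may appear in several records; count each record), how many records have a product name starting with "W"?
0

Schema mapping: "sku_description" (warehouse_gamma) = "product_name" (warehouse_alpha) = product name

Records with product name starting with "W" in warehouse_gamma: 0
Records with product name starting with "W" in warehouse_alpha: 0

Total: 0 + 0 = 0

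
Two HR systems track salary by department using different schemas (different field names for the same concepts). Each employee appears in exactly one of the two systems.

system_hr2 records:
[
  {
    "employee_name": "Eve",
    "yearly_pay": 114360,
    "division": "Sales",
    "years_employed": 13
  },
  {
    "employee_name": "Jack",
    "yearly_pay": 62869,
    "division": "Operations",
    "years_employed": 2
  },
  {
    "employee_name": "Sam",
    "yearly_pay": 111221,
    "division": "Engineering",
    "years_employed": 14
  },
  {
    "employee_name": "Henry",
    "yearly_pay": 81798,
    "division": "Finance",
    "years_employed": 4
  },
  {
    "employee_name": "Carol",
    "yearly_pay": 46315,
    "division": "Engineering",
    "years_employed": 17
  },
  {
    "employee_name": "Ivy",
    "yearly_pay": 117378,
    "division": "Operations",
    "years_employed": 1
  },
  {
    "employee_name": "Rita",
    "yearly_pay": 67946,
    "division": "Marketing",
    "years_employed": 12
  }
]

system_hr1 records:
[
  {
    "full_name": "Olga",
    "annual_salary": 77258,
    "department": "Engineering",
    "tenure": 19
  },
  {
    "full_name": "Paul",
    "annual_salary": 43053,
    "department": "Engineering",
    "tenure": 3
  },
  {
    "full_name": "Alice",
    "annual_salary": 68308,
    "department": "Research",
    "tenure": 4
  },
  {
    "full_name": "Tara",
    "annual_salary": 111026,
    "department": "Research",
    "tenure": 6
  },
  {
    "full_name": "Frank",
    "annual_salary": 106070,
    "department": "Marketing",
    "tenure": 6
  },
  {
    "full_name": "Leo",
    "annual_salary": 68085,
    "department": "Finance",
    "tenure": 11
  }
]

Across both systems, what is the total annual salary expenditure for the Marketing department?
174016

Schema mappings:
- "division" (system_hr2) = "department" (system_hr1) = department
- "yearly_pay" (system_hr2) = "annual_salary" (system_hr1) = salary

Marketing salaries from system_hr2: 67946
Marketing salaries from system_hr1: 106070

Total: 67946 + 106070 = 174016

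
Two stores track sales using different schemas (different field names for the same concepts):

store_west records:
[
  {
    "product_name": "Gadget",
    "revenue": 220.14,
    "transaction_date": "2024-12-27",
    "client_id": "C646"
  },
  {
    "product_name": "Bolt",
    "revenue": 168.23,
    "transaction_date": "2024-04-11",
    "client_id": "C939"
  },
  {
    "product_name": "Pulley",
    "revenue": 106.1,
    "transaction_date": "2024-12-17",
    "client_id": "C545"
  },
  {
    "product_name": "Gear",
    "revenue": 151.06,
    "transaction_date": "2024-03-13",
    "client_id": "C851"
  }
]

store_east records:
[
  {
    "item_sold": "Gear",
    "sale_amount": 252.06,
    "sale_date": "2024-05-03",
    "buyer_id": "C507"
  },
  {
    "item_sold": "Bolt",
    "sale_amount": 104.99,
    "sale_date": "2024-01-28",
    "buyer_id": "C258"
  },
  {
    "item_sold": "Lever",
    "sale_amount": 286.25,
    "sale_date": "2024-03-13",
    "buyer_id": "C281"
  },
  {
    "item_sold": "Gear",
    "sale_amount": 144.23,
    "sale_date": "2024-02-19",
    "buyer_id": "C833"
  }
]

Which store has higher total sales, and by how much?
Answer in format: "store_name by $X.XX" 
store_east by $142.00

Schema mapping: "revenue" (store_west) = "sale_amount" (store_east) = sale amount

Total for store_west: 645.53
Total for store_east: 787.53

Difference: |645.53 - 787.53| = 142.00
store_east has higher sales by $142.00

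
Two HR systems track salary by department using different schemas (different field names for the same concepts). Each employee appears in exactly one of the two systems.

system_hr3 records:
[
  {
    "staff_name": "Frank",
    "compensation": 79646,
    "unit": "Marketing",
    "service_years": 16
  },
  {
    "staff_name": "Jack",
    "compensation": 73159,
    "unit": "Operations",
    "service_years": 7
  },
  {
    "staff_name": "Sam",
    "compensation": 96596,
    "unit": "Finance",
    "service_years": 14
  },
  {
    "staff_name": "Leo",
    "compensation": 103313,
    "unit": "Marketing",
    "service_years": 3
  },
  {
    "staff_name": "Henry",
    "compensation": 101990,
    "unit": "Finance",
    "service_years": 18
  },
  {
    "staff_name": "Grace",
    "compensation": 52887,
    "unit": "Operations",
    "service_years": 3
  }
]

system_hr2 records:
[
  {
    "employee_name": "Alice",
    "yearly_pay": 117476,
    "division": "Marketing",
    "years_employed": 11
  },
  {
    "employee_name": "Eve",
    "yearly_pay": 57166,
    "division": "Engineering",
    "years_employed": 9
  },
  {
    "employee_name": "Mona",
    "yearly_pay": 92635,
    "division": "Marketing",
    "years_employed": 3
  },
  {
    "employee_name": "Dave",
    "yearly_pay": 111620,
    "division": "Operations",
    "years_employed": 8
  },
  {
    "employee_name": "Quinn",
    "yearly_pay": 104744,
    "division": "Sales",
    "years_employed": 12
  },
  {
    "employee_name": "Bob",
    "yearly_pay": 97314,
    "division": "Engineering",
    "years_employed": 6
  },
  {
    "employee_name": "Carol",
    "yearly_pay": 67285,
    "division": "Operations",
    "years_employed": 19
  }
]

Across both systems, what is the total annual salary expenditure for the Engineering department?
154480

Schema mappings:
- "unit" (system_hr3) = "division" (system_hr2) = department
- "compensation" (system_hr3) = "yearly_pay" (system_hr2) = salary

Engineering salaries from system_hr3: 0
Engineering salaries from system_hr2: 154480

Total: 0 + 154480 = 154480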